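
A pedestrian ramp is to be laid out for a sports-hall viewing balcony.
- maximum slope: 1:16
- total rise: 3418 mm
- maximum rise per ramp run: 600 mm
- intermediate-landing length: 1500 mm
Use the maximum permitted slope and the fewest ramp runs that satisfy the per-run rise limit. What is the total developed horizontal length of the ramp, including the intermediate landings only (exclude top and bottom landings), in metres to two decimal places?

⌈3418/600⌉ = 6 ramp runs. That means 5 intermediate landings.
Horizontal run for 3418 mm of rise at 1:16 is 3418 × 16 = 54688 mm.
5 intermediate landings contribute 5 × 1500 = 7500 mm.
Total developed length = 54688 + 7500 = 62188 mm.
= 62.19 m.

62.19 m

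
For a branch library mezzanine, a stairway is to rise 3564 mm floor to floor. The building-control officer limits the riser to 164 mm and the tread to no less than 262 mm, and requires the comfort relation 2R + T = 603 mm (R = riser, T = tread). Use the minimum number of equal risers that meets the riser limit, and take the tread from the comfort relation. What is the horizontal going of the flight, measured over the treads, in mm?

5859 mm

3564 / 164 = 21.73, so 22 risers are needed.
R = 3564 ÷ 22 = 162 mm.
From 2R + T = 603: T = 603 − 324 = 279 mm.
22 risers give 21 treads; going = 21 × 279 = 5859 mm.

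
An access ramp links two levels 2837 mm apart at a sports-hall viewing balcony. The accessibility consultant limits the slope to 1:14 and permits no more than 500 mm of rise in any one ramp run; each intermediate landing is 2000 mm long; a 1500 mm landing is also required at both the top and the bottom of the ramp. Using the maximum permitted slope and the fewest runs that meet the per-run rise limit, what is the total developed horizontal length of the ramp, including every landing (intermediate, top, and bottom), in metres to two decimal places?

⌈2837/500⌉ = 6 ramp runs. That means 5 intermediate landings.
Ramp run (horizontal) at 1:14: 2837 × 14 = 39718 mm.
5 intermediate landings contribute 5 × 2000 = 10000 mm.
Top and bottom landings: 2 × 1500 = 3000 mm.
Total = 39718 + 10000 + 3000 = 52718 mm.
= 52.72 m.

52.72 m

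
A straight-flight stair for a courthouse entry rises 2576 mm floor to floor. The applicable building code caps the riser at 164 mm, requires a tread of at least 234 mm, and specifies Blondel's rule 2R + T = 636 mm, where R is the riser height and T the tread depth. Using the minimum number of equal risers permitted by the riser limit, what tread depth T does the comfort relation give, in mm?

2576 / 164 = 15.71, so 16 risers are needed.
Each riser is 2576/16 = 161 mm (≤ 164 mm).
Tread T = 636 − 2 × 161 = 314 mm (≥ 234 mm).

314 mm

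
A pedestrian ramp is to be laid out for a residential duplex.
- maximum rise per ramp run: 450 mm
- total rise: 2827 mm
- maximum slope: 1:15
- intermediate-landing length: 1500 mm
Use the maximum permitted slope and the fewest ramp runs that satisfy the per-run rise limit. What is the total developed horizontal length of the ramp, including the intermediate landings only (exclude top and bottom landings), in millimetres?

51405 mm

2827 / 450 = 6.28, so 7 ramp runs are needed. That means 6 intermediate landings.
Horizontal run for 2827 mm of rise at 1:15 is 2827 × 15 = 42405 mm.
Intermediate landings: 6 × 1500 = 9000 mm.
Total developed length = 42405 + 9000 = 51405 mm.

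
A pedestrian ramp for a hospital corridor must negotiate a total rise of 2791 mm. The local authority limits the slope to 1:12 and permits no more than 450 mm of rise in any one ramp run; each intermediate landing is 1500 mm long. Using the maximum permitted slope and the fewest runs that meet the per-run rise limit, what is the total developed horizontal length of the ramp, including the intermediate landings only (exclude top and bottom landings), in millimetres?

2791 / 450 = 6.202 → round up to 7 ramp runs. That means 6 intermediate landings.
Ramp run (horizontal) at 1:12: 2791 × 12 = 33492 mm.
6 intermediate landings contribute 6 × 1500 = 9000 mm.
Total developed length = 33492 + 9000 = 42492 mm.

42492 mm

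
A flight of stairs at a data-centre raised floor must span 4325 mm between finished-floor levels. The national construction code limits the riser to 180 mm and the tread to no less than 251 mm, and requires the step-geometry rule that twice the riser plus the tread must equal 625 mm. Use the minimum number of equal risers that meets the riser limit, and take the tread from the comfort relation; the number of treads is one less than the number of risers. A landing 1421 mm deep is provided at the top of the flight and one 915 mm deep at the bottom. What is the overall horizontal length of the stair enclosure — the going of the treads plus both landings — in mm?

4325 / 180 = 24.03, so 25 risers are needed.
Riser R = 4325 / 25 = 173 mm, within the 180 mm limit.
T = 625 − 2·173 = 279 mm, which satisfies the 251 mm minimum.
Treads = 25 − 1 = 24; going = 24 × 279 = 6696 mm.
Enclosure = 6696 + 1421 + 915 = 9032 mm.

9032 mm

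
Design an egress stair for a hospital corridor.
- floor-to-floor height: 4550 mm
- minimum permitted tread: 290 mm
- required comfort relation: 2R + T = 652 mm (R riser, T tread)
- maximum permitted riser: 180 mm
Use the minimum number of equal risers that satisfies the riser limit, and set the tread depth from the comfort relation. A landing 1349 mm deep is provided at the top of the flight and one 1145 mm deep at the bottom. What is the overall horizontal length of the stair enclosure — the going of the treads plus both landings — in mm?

10044 mm

⌈4550/180⌉ = 26 risers.
R = 4550 ÷ 26 = 175 mm.
Tread T = 652 − 2 × 175 = 302 mm (≥ 290 mm).
26 risers give 25 treads; going = 25 × 302 = 7550 mm.
Add landings: 7550 + 1349 + 1145 = 10044 mm.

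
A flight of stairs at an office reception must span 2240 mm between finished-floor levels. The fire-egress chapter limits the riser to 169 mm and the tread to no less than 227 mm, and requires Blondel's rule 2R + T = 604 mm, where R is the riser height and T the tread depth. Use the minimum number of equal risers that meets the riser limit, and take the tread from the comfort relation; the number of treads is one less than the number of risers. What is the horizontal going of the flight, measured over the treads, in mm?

3692 mm

At most 169 each: 2240/169 = 13.25, giving 14 risers.
R = 2240 ÷ 14 = 160 mm.
Tread T = 604 − 2 × 160 = 284 mm (≥ 227 mm).
14 risers give 13 treads; going = 13 × 284 = 3692 mm.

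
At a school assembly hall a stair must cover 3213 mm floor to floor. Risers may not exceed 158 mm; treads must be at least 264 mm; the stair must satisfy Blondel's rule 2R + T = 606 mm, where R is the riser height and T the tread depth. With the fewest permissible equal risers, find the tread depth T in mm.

300 mm

3213 / 158 = 20.34, so 21 risers are needed.
Each riser is 3213/21 = 153 mm (≤ 158 mm).
Tread T = 606 − 2 × 153 = 300 mm (≥ 264 mm).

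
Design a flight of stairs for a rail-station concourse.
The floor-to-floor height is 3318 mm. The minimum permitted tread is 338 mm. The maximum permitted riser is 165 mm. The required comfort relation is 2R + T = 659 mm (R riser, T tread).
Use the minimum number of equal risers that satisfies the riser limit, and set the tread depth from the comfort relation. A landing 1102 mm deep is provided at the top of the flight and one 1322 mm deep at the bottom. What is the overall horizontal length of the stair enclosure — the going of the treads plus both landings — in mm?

At most 165 each: 3318/165 = 20.11, giving 21 risers.
Each riser is 3318/21 = 158 mm (≤ 165 mm).
Tread T = 659 − 2 × 158 = 343 mm (≥ 338 mm).
Going = (21 − 1) × 343 = 6860 mm.
Enclosure = 6860 + 1102 + 1322 = 9284 mm.

9284 mm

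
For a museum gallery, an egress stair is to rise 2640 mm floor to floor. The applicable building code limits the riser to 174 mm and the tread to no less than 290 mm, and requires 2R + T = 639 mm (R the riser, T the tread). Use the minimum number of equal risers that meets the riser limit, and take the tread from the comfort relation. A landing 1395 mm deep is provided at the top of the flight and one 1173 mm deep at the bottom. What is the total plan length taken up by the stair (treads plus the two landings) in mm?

⌈2640/174⌉ = 16 risers.
Riser R = 2640 / 16 = 165 mm, within the 174 mm limit.
From 2R + T = 639: T = 639 − 330 = 309 mm.
Going = (16 − 1) × 309 = 4635 mm.
Enclosure = 4635 + 1395 + 1173 = 7203 mm.

7203 mm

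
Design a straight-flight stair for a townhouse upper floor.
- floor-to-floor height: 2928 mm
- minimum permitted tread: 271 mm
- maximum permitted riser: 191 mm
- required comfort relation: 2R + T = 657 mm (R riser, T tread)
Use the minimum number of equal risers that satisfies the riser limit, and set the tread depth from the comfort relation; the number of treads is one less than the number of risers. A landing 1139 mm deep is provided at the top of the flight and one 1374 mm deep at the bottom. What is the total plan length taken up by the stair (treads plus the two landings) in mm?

⌈2928/191⌉ = 16 risers.
Riser R = 2928 / 16 = 183 mm, within the 191 mm limit.
T = 657 − 2·183 = 291 mm, which satisfies the 271 mm minimum.
Treads = 16 − 1 = 15; going = 15 × 291 = 4365 mm.
Add landings: 4365 + 1139 + 1374 = 6878 mm.

6878 mm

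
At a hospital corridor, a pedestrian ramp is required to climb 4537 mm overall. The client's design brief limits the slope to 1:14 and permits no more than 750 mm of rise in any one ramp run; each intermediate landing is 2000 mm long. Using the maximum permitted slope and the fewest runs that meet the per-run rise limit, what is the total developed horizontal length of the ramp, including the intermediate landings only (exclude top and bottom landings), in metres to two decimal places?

75.52 m

⌈4537/750⌉ = 7 ramp runs. That means 6 intermediate landings.
Horizontal run for 4537 mm of rise at 1:14 is 4537 × 14 = 63518 mm.
6 intermediate landings contribute 6 × 2000 = 12000 mm.
Total developed length = 63518 + 12000 = 75518 mm.
= 75.52 m.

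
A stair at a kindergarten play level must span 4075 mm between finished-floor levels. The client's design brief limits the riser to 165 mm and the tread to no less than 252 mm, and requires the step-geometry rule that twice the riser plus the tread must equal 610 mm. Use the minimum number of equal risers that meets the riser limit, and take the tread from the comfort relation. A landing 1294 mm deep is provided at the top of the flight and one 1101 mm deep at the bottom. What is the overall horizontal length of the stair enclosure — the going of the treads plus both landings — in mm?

4075 / 165 = 24.697 → round up to 25 risers.
Each riser is 4075/25 = 163 mm (≤ 165 mm).
T = 610 − 2·163 = 284 mm, which satisfies the 252 mm minimum.
Treads = 25 − 1 = 24; going = 24 × 284 = 6816 mm.
Enclosure = 6816 + 1294 + 1101 = 9211 mm.

9211 mm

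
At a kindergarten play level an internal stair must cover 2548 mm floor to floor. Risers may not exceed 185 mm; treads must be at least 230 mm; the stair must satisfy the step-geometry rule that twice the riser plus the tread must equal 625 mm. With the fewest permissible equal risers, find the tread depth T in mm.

2548 / 185 = 13.77, so 14 risers are needed.
R = 2548 ÷ 14 = 182 mm.
From 2R + T = 625: T = 625 − 364 = 261 mm.

261 mm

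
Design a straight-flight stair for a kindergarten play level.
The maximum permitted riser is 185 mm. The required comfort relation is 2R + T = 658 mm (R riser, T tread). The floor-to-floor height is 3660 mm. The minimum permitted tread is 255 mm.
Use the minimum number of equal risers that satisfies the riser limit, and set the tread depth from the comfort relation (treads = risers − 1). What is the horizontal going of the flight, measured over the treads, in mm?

3660 / 185 = 19.78, so 20 risers are needed.
Riser R = 3660 / 20 = 183 mm, within the 185 mm limit.
From 2R + T = 658: T = 658 − 366 = 292 mm.
Going = (20 − 1) × 292 = 5548 mm.

5548 mm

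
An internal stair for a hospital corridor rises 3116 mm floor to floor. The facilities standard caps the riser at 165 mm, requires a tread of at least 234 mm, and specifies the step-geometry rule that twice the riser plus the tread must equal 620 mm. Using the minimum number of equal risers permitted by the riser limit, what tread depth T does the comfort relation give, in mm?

292 mm

At most 165 each: 3116/165 = 18.88, giving 19 risers.
Each riser is 3116/19 = 164 mm (≤ 165 mm).
T = 620 − 2·164 = 292 mm, which satisfies the 234 mm minimum.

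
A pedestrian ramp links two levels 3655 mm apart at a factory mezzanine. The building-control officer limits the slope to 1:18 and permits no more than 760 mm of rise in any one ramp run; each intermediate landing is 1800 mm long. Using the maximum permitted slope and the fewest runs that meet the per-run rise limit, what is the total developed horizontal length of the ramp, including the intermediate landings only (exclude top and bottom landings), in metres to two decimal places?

3655 / 760 = 4.809 → round up to 5 ramp runs. That means 4 intermediate landings.
Ramp run (horizontal) at 1:18: 3655 × 18 = 65790 mm.
4 intermediate landings contribute 4 × 1800 = 7200 mm.
Total developed length = 65790 + 7200 = 72990 mm.
= 72.99 m.

72.99 m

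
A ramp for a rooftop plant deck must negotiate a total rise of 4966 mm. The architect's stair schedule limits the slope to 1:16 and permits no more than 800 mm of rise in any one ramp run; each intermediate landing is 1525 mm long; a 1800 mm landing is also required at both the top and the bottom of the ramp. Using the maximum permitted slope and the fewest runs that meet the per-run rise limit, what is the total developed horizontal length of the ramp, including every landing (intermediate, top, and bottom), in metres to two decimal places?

92.21 m

4966 / 800 = 6.207 → round up to 7 ramp runs. That means 6 intermediate landings.
Horizontal run for 4966 mm of rise at 1:16 is 4966 × 16 = 79456 mm.
Intermediate landings: 6 × 1525 = 9150 mm.
Top and bottom landings: 2 × 1800 = 3600 mm.
Total = 79456 + 9150 + 3600 = 92206 mm.
= 92.21 m.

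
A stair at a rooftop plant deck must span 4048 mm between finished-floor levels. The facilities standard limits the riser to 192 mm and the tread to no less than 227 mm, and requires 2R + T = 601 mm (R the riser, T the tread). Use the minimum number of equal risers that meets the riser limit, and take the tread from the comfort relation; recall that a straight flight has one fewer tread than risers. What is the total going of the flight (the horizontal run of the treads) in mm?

4893 mm

⌈4048/192⌉ = 22 risers.
R = 4048 ÷ 22 = 184 mm.
From 2R + T = 601: T = 601 − 368 = 233 mm.
Treads = 22 − 1 = 21; going = 21 × 233 = 4893 mm.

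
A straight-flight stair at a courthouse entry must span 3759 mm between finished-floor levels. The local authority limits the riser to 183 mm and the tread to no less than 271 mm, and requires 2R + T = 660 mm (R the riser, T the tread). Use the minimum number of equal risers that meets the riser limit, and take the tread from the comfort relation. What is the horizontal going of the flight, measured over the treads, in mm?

6040 mm

3759 / 183 = 20.54, so 21 risers are needed.
Riser R = 3759 / 21 = 179 mm, within the 183 mm limit.
From 2R + T = 660: T = 660 − 358 = 302 mm.
21 risers give 20 treads; going = 20 × 302 = 6040 mm.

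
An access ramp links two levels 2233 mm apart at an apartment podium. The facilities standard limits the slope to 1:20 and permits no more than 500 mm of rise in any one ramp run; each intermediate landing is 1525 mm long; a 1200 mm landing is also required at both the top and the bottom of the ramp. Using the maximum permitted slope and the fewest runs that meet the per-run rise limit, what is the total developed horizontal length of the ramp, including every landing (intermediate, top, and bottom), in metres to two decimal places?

53.16 m

At most 500 each: 2233/500 = 4.47, giving 5 ramp runs. That means 4 intermediate landings.
Horizontal run for 2233 mm of rise at 1:20 is 2233 × 20 = 44660 mm.
4 intermediate landings contribute 4 × 1525 = 6100 mm.
Top and bottom landings: 2 × 1200 = 2400 mm.
Total = 44660 + 6100 + 2400 = 53160 mm.
= 53.16 m.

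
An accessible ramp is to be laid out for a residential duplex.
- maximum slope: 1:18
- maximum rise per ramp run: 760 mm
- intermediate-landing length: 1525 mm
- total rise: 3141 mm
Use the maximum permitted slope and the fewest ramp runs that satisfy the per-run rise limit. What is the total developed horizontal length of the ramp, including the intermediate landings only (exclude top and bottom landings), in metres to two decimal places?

⌈3141/760⌉ = 5 ramp runs. That means 4 intermediate landings.
Horizontal run for 3141 mm of rise at 1:18 is 3141 × 18 = 56538 mm.
Intermediate landings: 4 × 1525 = 6100 mm.
Total developed length = 56538 + 6100 = 62638 mm.
= 62.64 m.

62.64 m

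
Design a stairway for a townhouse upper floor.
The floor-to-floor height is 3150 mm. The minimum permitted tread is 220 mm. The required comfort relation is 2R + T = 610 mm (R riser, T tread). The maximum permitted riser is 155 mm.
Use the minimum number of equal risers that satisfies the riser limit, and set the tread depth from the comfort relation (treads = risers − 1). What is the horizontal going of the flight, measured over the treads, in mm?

6200 mm

⌈3150/155⌉ = 21 risers.
Each riser is 3150/21 = 150 mm (≤ 155 mm).
From 2R + T = 610: T = 610 − 300 = 310 mm.
21 risers give 20 treads; going = 20 × 310 = 6200 mm.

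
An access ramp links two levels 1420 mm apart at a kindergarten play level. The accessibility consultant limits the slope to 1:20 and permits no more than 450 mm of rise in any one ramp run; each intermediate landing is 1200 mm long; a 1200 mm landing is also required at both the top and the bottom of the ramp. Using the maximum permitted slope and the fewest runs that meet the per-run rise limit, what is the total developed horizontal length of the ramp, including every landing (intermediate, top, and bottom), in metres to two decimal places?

At most 450 each: 1420/450 = 3.16, giving 4 ramp runs. That means 3 intermediate landings.
Horizontal run for 1420 mm of rise at 1:20 is 1420 × 20 = 28400 mm.
3 intermediate landings contribute 3 × 1200 = 3600 mm.
Top and bottom landings: 2 × 1200 = 2400 mm.
Total = 28400 + 3600 + 2400 = 34400 mm.
= 34.40 m.

34.40 m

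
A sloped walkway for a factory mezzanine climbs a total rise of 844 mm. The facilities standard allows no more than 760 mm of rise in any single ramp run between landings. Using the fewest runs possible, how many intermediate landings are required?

844 / 760 = 1.11, so 2 ramp runs are needed.
2 runs are separated by 1 intermediate landings.

1 intermediate landings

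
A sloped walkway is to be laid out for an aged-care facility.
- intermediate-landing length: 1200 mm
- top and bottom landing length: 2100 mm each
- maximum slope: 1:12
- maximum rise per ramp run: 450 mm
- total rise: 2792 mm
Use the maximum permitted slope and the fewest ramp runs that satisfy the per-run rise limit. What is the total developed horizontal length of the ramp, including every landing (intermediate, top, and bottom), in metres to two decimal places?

2792 / 450 = 6.20, so 7 ramp runs are needed. That means 6 intermediate landings.
Horizontal run for 2792 mm of rise at 1:12 is 2792 × 12 = 33504 mm.
Intermediate landings: 6 × 1200 = 7200 mm.
Top and bottom landings: 2 × 2100 = 4200 mm.
Total = 33504 + 7200 + 4200 = 44904 mm.
= 44.90 m.

44.90 m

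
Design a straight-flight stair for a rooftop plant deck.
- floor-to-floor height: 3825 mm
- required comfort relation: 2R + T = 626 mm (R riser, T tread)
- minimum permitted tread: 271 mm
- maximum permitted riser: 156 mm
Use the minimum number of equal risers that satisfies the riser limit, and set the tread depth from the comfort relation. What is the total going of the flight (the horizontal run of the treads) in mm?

7680 mm

3825 / 156 = 24.519 → round up to 25 risers.
R = 3825 ÷ 25 = 153 mm.
T = 626 − 2·153 = 320 mm, which satisfies the 271 mm minimum.
Going = (25 − 1) × 320 = 7680 mm.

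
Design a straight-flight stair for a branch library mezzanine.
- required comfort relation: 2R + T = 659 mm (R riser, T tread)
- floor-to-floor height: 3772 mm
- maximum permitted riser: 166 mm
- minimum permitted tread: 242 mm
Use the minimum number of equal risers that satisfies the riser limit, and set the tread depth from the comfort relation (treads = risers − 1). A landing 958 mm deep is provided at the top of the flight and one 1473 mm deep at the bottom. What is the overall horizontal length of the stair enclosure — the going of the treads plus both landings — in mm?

9713 mm

3772 / 166 = 22.723 → round up to 23 risers.
R = 3772 ÷ 23 = 164 mm.
From 2R + T = 659: T = 659 − 328 = 331 mm.
23 risers give 22 treads; going = 22 × 331 = 7282 mm.
Add landings: 7282 + 958 + 1473 = 9713 mm.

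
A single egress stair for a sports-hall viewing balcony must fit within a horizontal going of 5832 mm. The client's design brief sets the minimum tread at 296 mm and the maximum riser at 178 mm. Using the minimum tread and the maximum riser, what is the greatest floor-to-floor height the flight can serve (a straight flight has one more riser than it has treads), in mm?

3560 mm

Treads that fit: ⌊5832 / 296⌋ = 19.
Risers = treads + 1 = 20.
Maximum height = 20 × 178 = 3560 mm.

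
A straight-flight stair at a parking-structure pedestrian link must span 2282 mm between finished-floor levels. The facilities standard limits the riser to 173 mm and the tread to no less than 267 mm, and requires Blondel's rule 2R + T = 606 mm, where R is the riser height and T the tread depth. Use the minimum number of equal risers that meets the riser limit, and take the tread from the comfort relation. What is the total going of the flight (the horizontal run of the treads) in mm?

⌈2282/173⌉ = 14 risers.
Riser R = 2282 / 14 = 163 mm, within the 173 mm limit.
From 2R + T = 606: T = 606 − 326 = 280 mm.
Going = (14 − 1) × 280 = 3640 mm.

3640 mm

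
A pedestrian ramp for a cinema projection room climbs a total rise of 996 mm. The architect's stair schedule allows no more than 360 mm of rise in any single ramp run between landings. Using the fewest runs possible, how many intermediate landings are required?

996 / 360 = 2.767 → round up to 3 ramp runs.
3 runs are separated by 2 intermediate landings.

2 intermediate landings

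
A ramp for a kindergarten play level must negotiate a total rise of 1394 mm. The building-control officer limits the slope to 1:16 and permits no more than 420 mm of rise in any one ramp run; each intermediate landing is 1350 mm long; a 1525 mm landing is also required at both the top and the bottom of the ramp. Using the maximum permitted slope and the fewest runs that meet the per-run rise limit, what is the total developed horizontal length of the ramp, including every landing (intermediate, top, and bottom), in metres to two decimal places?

29.40 m

⌈1394/420⌉ = 4 ramp runs. That means 3 intermediate landings.
Ramp run (horizontal) at 1:16: 1394 × 16 = 22304 mm.
3 intermediate landings contribute 3 × 1350 = 4050 mm.
Top and bottom landings: 2 × 1525 = 3050 mm.
Total = 22304 + 4050 + 3050 = 29404 mm.
= 29.40 m.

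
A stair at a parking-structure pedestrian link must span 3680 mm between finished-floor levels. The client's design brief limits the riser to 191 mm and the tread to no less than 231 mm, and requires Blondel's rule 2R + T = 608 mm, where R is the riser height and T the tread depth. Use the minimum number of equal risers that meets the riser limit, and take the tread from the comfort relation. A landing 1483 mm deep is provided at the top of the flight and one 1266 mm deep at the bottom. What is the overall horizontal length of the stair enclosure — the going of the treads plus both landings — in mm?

7309 mm

At most 191 each: 3680/191 = 19.27, giving 20 risers.
R = 3680 ÷ 20 = 184 mm.
T = 608 − 2·184 = 240 mm, which satisfies the 231 mm minimum.
Treads = 20 − 1 = 19; going = 19 × 240 = 4560 mm.
Add landings: 4560 + 1483 + 1266 = 7309 mm.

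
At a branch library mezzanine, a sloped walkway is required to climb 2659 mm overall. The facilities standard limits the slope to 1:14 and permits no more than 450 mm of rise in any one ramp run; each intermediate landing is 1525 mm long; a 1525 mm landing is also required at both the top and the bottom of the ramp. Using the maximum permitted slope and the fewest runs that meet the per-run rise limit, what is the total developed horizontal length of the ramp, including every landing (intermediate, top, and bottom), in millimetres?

2659 / 450 = 5.91, so 6 ramp runs are needed. That means 5 intermediate landings.
Ramp run (horizontal) at 1:14: 2659 × 14 = 37226 mm.
Intermediate landings: 5 × 1525 = 7625 mm.
Top and bottom landings: 2 × 1525 = 3050 mm.
Total = 37226 + 7625 + 3050 = 47901 mm.

47901 mm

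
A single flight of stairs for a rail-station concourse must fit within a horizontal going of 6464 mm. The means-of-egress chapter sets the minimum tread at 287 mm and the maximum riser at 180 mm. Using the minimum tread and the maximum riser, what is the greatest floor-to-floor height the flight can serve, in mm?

4140 mm

Treads that fit: ⌊6464 / 287⌋ = 22.
Risers = treads + 1 = 23.
Maximum height = 23 × 180 = 4140 mm.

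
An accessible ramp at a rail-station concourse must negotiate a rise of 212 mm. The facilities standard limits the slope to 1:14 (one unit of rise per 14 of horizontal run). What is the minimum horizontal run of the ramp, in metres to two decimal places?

Run = rise × 14 = 212 × 14 = 2968 mm.
2968 mm = 2.97 m.

2.97 m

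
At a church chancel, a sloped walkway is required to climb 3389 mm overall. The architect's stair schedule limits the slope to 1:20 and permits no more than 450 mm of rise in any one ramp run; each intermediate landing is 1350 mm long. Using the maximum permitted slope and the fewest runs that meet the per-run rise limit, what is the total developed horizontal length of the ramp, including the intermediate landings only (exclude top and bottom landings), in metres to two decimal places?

77.23 m

At most 450 each: 3389/450 = 7.53, giving 8 ramp runs. That means 7 intermediate landings.
Horizontal run for 3389 mm of rise at 1:20 is 3389 × 20 = 67780 mm.
7 intermediate landings contribute 7 × 1350 = 9450 mm.
Developed length = 67780 + 9450 = 77230 mm.
= 77.23 m.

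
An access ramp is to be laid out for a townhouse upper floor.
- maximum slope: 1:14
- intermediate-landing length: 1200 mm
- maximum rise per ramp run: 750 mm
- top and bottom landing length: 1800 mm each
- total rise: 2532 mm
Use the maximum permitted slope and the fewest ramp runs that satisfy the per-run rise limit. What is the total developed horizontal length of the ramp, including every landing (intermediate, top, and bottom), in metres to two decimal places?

42.65 m

⌈2532/750⌉ = 4 ramp runs. That means 3 intermediate landings.
Horizontal run for 2532 mm of rise at 1:14 is 2532 × 14 = 35448 mm.
Intermediate landings: 3 × 1200 = 3600 mm.
Top and bottom landings: 2 × 1800 = 3600 mm.
Total = 35448 + 3600 + 3600 = 42648 mm.
= 42.65 m.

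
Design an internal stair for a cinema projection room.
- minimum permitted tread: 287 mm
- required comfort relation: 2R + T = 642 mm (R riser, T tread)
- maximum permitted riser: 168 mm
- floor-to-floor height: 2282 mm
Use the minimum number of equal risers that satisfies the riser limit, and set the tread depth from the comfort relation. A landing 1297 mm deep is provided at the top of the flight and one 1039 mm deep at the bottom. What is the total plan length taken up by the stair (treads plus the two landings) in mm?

⌈2282/168⌉ = 14 risers.
R = 2282 ÷ 14 = 163 mm.
From 2R + T = 642: T = 642 − 326 = 316 mm.
14 risers give 13 treads; going = 13 × 316 = 4108 mm.
Enclosure = 4108 + 1297 + 1039 = 6444 mm.

6444 mm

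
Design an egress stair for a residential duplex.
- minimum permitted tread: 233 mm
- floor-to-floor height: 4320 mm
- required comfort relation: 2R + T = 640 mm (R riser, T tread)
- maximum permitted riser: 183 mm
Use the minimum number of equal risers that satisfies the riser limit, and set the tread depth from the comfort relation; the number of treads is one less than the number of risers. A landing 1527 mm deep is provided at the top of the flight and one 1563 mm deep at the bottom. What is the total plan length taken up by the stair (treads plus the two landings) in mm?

At most 183 each: 4320/183 = 23.61, giving 24 risers.
R = 4320 ÷ 24 = 180 mm.
From 2R + T = 640: T = 640 − 360 = 280 mm.
24 risers give 23 treads; going = 23 × 280 = 6440 mm.
Enclosure = 6440 + 1527 + 1563 = 9530 mm.

9530 mm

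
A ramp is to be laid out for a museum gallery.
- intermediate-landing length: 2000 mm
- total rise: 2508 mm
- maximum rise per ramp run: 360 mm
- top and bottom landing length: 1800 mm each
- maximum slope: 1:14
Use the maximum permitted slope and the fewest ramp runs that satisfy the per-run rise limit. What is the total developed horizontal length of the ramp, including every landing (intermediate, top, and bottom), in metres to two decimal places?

2508 / 360 = 6.967 → round up to 7 ramp runs. That means 6 intermediate landings.
Horizontal run for 2508 mm of rise at 1:14 is 2508 × 14 = 35112 mm.
Intermediate landings: 6 × 2000 = 12000 mm.
Top and bottom landings: 2 × 1800 = 3600 mm.
Total = 35112 + 12000 + 3600 = 50712 mm.
= 50.71 m.

50.71 m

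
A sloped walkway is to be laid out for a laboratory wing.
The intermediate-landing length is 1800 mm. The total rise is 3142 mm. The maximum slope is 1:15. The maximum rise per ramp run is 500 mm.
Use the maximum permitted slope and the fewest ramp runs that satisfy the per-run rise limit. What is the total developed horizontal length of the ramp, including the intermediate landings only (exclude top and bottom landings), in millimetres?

57930 mm

⌈3142/500⌉ = 7 ramp runs. That means 6 intermediate landings.
Ramp run (horizontal) at 1:15: 3142 × 15 = 47130 mm.
Intermediate landings: 6 × 1800 = 10800 mm.
Total developed length = 47130 + 10800 = 57930 mm.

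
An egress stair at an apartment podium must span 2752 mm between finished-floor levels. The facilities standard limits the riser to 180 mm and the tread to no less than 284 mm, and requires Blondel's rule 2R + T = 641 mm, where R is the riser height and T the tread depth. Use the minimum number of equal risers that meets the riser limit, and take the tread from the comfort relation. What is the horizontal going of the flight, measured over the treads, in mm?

2752 / 180 = 15.289 → round up to 16 risers.
Each riser is 2752/16 = 172 mm (≤ 180 mm).
Tread T = 641 − 2 × 172 = 297 mm (≥ 284 mm).
Going = (16 − 1) × 297 = 4455 mm.

4455 mm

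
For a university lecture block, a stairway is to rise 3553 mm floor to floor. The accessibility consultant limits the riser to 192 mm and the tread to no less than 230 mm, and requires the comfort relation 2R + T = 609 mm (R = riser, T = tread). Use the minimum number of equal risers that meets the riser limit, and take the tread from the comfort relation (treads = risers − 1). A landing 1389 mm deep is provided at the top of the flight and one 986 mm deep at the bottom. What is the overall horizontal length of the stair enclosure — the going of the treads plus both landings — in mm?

6605 mm

3553 / 192 = 18.505 → round up to 19 risers.
Each riser is 3553/19 = 187 mm (≤ 192 mm).
T = 609 − 2·187 = 235 mm, which satisfies the 230 mm minimum.
Treads = 19 − 1 = 18; going = 18 × 235 = 4230 mm.
Add landings: 4230 + 1389 + 986 = 6605 mm.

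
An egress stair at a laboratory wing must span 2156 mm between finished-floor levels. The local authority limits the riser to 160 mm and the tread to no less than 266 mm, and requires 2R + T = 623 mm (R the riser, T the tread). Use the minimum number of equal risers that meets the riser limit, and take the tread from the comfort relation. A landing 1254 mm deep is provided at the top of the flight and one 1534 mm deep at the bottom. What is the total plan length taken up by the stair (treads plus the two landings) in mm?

⌈2156/160⌉ = 14 risers.
R = 2156 ÷ 14 = 154 mm.
From 2R + T = 623: T = 623 − 308 = 315 mm.
Treads = 14 − 1 = 13; going = 13 × 315 = 4095 mm.
Enclosure = 4095 + 1254 + 1534 = 6883 mm.

6883 mm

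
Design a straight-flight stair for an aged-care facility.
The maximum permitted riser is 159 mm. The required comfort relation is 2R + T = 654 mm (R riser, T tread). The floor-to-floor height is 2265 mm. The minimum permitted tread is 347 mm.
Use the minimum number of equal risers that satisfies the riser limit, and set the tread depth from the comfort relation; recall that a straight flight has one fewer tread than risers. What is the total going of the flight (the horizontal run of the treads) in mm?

4928 mm

2265 / 159 = 14.245 → round up to 15 risers.
Each riser is 2265/15 = 151 mm (≤ 159 mm).
Tread T = 654 − 2 × 151 = 352 mm (≥ 347 mm).
Treads = 15 − 1 = 14; going = 14 × 352 = 4928 mm.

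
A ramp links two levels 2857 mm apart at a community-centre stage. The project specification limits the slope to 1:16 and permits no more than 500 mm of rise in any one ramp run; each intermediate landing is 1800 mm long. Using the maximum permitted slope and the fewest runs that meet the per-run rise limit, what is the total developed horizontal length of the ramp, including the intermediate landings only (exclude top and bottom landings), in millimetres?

At most 500 each: 2857/500 = 5.71, giving 6 ramp runs. That means 5 intermediate landings.
Horizontal run for 2857 mm of rise at 1:16 is 2857 × 16 = 45712 mm.
5 intermediate landings contribute 5 × 1800 = 9000 mm.
Developed length = 45712 + 9000 = 54712 mm.

54712 mm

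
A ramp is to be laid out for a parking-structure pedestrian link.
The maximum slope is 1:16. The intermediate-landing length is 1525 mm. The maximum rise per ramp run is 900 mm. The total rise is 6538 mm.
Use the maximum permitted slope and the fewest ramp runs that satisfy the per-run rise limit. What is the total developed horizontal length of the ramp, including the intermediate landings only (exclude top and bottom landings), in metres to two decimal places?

115.28 m

⌈6538/900⌉ = 8 ramp runs. That means 7 intermediate landings.
Ramp run (horizontal) at 1:16: 6538 × 16 = 104608 mm.
Intermediate landings: 7 × 1525 = 10675 mm.
Developed length = 104608 + 10675 = 115283 mm.
= 115.28 m.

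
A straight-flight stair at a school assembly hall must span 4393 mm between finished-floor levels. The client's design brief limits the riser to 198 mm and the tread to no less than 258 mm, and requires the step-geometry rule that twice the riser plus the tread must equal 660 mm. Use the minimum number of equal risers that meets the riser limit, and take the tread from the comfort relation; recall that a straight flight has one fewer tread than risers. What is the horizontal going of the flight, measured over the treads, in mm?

6116 mm

4393 / 198 = 22.19, so 23 risers are needed.
Riser R = 4393 / 23 = 191 mm, within the 198 mm limit.
Tread T = 660 − 2 × 191 = 278 mm (≥ 258 mm).
23 risers give 22 treads; going = 22 × 278 = 6116 mm.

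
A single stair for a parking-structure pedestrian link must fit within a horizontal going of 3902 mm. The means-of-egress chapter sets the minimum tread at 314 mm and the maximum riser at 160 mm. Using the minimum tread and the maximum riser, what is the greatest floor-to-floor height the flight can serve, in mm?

2080 mm

3902 / 314 = 12.43, so 12 treads fit.
Risers = treads + 1 = 13.
Maximum height = 13 × 160 = 2080 mm.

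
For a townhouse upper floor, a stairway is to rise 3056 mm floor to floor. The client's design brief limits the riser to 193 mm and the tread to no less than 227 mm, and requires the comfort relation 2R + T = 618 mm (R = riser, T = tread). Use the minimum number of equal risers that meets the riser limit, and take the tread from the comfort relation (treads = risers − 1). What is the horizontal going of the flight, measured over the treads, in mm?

At most 193 each: 3056/193 = 15.83, giving 16 risers.
Riser R = 3056 / 16 = 191 mm, within the 193 mm limit.
From 2R + T = 618: T = 618 − 382 = 236 mm.
16 risers give 15 treads; going = 15 × 236 = 3540 mm.

3540 mm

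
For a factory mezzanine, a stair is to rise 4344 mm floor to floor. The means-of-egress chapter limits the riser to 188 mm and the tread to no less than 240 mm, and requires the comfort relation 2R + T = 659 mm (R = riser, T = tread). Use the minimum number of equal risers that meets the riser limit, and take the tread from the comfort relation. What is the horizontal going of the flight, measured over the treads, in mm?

6831 mm

4344 / 188 = 23.106 → round up to 24 risers.
Riser R = 4344 / 24 = 181 mm, within the 188 mm limit.
Tread T = 659 − 2 × 181 = 297 mm (≥ 240 mm).
Going = (24 − 1) × 297 = 6831 mm.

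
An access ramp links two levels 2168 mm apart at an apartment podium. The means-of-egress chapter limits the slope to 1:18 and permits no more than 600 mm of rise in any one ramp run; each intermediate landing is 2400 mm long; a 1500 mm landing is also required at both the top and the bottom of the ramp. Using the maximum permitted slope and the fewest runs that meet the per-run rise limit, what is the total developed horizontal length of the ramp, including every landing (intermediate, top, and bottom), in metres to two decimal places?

49.22 m

⌈2168/600⌉ = 4 ramp runs. That means 3 intermediate landings.
Ramp run (horizontal) at 1:18: 2168 × 18 = 39024 mm.
3 intermediate landings contribute 3 × 2400 = 7200 mm.
Top and bottom landings: 2 × 1500 = 3000 mm.
Total = 39024 + 7200 + 3000 = 49224 mm.
= 49.22 m.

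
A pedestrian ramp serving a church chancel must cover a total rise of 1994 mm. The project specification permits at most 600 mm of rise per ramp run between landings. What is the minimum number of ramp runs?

⌈1994/600⌉ = 4 ramp runs.

4 runs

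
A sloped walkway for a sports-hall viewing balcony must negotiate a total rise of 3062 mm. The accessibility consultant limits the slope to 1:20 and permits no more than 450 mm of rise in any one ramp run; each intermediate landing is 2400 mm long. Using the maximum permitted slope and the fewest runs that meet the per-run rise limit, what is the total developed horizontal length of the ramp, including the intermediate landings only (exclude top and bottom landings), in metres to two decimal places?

75.64 m

3062 / 450 = 6.80, so 7 ramp runs are needed. That means 6 intermediate landings.
Horizontal run for 3062 mm of rise at 1:20 is 3062 × 20 = 61240 mm.
6 intermediate landings contribute 6 × 2400 = 14400 mm.
Developed length = 61240 + 14400 = 75640 mm.
= 75.64 m.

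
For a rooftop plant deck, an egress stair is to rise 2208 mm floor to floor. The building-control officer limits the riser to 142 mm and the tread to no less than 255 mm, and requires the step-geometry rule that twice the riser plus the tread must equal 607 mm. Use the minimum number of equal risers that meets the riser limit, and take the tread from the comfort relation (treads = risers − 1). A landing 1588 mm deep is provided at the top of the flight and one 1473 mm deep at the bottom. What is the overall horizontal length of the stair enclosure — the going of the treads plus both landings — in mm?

⌈2208/142⌉ = 16 risers.
Each riser is 2208/16 = 138 mm (≤ 142 mm).
From 2R + T = 607: T = 607 − 276 = 331 mm.
Treads = 16 − 1 = 15; going = 15 × 331 = 4965 mm.
Add landings: 4965 + 1588 + 1473 = 8026 mm.

8026 mm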